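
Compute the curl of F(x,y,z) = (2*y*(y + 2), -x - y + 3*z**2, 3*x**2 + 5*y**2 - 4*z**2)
(10*y - 6*z, -6*x, -4*y - 5)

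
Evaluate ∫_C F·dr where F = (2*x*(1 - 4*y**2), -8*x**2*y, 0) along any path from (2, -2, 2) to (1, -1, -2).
57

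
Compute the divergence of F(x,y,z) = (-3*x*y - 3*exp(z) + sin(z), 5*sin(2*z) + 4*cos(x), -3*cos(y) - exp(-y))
-3*y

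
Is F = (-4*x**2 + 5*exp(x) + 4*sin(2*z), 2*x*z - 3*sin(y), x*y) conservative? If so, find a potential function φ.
No, ∇×F = (-x, -y + 8*cos(2*z), 2*z) ≠ 0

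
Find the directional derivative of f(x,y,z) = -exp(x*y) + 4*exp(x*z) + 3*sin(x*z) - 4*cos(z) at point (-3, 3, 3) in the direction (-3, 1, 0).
-3*sqrt(10)*(9*exp(9)*cos(9) + 8)*exp(-9)/10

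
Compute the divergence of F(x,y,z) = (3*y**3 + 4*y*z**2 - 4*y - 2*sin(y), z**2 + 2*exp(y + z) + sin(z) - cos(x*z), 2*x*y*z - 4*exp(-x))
2*x*y + 2*exp(y + z)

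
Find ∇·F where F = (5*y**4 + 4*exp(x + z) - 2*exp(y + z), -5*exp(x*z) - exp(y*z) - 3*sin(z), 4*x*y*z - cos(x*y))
4*x*y - z*exp(y*z) + 4*exp(x + z)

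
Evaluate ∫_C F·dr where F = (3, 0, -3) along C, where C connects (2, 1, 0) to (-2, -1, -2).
-6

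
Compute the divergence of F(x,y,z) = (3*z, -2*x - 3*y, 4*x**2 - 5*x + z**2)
2*z - 3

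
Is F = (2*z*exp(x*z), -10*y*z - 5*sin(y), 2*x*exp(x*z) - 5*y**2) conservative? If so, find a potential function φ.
Yes, F is conservative. φ = -5*y**2*z + 2*exp(x*z) + 5*cos(y)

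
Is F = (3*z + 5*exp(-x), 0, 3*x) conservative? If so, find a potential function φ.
Yes, F is conservative. φ = 3*x*z - 5*exp(-x)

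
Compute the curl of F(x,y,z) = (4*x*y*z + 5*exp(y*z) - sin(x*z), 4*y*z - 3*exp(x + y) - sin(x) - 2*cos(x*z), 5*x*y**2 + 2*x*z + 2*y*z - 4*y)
(10*x*y - 2*x*sin(x*z) - 4*y + 2*z - 4, 4*x*y - x*cos(x*z) - 5*y**2 + 5*y*exp(y*z) - 2*z, -4*x*z - 5*z*exp(y*z) + 2*z*sin(x*z) - 3*exp(x + y) - cos(x))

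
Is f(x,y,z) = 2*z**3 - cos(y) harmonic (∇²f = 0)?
No, ∇²f = 12*z + cos(y)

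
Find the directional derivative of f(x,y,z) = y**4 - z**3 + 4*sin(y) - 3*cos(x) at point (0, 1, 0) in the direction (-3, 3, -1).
12*sqrt(19)*(cos(1) + 1)/19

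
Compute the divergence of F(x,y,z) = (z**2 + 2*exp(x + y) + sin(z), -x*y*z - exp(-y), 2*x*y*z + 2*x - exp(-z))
2*x*y - x*z + 2*exp(x + y) + exp(-z) + exp(-y)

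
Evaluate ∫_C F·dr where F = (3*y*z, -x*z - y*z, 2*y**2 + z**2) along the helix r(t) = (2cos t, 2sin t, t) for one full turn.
2*pi*(-24*pi + 15 + 4*pi**2)/3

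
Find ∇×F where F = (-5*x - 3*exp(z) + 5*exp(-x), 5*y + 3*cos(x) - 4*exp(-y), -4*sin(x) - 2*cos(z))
(0, -3*exp(z) + 4*cos(x), -3*sin(x))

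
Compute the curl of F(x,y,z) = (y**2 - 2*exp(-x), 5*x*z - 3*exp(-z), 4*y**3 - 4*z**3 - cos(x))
(-5*x + 12*y**2 - 3*exp(-z), -sin(x), -2*y + 5*z)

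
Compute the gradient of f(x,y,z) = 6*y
(0, 6, 0)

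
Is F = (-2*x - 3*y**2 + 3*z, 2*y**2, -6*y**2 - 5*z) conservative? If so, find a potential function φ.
No, ∇×F = (-12*y, 3, 6*y) ≠ 0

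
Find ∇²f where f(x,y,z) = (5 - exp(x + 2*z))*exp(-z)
(5 - 2*exp(x + 2*z))*exp(-z)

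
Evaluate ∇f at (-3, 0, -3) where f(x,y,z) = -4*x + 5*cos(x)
(-4 + 5*sin(3), 0, 0)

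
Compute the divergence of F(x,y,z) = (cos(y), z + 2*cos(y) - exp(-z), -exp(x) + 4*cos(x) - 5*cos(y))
-2*sin(y)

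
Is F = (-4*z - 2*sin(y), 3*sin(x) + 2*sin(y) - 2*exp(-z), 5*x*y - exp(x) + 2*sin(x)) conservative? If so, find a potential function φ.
No, ∇×F = (5*x - 2*exp(-z), -5*y + exp(x) - 2*cos(x) - 4, 3*cos(x) + 2*cos(y)) ≠ 0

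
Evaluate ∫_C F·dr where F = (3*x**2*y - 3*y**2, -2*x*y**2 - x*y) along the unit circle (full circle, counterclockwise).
-5*pi/4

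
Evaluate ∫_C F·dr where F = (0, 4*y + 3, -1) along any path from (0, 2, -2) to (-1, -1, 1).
-18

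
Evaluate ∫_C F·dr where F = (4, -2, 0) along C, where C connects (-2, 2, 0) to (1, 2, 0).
12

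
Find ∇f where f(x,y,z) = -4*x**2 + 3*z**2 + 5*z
(-8*x, 0, 6*z + 5)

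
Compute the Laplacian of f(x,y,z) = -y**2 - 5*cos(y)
5*cos(y) - 2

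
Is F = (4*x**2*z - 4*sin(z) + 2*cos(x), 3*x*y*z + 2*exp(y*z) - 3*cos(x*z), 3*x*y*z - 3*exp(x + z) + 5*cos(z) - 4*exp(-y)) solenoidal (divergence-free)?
No, ∇·F = 3*x*y + 11*x*z + 2*z*exp(y*z) - 3*exp(x + z) - 2*sin(x) - 5*sin(z)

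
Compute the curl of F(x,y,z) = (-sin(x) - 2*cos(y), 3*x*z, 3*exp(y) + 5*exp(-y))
(-3*x + 3*exp(y) - 5*exp(-y), 0, 3*z - 2*sin(y))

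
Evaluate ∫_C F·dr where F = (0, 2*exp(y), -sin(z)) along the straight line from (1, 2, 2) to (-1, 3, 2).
-2*(1 - E)*exp(2)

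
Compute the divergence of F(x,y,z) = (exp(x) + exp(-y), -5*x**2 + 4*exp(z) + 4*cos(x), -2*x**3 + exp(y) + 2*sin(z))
exp(x) + 2*cos(z)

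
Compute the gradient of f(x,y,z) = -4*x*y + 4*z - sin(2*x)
(-4*y - 2*cos(2*x), -4*x, 4)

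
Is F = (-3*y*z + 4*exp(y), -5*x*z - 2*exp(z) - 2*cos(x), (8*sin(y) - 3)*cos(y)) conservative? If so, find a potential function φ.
No, ∇×F = (5*x + 2*exp(z) + 3*sin(y) + 8*cos(2*y), -3*y, -2*z - 4*exp(y) + 2*sin(x)) ≠ 0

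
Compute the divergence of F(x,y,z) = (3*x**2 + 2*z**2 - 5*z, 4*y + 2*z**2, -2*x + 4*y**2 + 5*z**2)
6*x + 10*z + 4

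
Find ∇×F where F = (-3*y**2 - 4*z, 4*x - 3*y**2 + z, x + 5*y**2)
(10*y - 1, -5, 6*y + 4)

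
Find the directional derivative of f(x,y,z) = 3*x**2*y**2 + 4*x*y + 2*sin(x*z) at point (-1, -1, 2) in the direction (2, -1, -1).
5*sqrt(6)*(-1 + cos(2))/3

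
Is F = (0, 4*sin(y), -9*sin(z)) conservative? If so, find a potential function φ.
Yes, F is conservative. φ = -4*cos(y) + 9*cos(z)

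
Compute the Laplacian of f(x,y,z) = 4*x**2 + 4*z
8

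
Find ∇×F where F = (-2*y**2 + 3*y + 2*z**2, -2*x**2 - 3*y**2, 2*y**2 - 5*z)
(4*y, 4*z, -4*x + 4*y - 3)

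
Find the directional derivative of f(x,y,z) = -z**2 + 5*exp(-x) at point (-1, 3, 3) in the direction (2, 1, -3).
sqrt(14)*(9 - 5*E)/7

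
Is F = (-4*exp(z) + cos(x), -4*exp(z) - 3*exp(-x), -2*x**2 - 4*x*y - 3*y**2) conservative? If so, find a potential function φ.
No, ∇×F = (-4*x - 6*y + 4*exp(z), 4*x + 4*y - 4*exp(z), 3*exp(-x)) ≠ 0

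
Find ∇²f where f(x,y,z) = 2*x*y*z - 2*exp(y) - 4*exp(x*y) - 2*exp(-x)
-4*x**2*exp(x*y) - 4*y**2*exp(x*y) - 2*exp(y) - 2*exp(-x)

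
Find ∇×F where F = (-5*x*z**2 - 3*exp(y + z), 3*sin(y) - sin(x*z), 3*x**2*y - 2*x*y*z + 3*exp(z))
(x*(3*x - 2*z + cos(x*z)), -6*x*y - 10*x*z + 2*y*z - 3*exp(y + z), -z*cos(x*z) + 3*exp(y + z))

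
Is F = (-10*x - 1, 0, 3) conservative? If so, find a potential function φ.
Yes, F is conservative. φ = -5*x**2 - x + 3*z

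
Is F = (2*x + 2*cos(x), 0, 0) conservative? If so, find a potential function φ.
Yes, F is conservative. φ = x**2 + 2*sin(x)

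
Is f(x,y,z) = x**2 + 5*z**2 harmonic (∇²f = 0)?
No, ∇²f = 12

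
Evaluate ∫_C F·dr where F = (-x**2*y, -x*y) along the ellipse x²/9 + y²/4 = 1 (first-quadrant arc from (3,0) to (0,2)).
-4 + 27*pi/8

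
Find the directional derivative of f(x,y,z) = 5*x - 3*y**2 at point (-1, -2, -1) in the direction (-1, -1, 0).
-17*sqrt(2)/2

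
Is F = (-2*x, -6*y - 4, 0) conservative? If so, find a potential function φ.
Yes, F is conservative. φ = -x**2 - 3*y**2 - 4*y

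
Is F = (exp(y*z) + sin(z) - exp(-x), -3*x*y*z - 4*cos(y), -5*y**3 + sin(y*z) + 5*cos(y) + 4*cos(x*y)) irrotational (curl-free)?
No, ∇×F = (3*x*y - 4*x*sin(x*y) - 15*y**2 + z*cos(y*z) - 5*sin(y), y*exp(y*z) + 4*y*sin(x*y) + cos(z), z*(-3*y - exp(y*z)))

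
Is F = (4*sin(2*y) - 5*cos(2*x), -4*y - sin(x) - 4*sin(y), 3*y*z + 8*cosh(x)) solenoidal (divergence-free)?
No, ∇·F = 3*y + 10*sin(2*x) - 4*cos(y) - 4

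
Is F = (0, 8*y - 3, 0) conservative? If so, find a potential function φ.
Yes, F is conservative. φ = y*(4*y - 3)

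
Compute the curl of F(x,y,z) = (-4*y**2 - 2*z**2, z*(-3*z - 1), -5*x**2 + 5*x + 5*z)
(6*z + 1, 10*x - 4*z - 5, 8*y)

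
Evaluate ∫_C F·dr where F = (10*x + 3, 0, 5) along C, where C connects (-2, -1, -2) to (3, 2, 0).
50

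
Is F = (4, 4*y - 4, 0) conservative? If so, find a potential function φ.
Yes, F is conservative. φ = 4*x + 2*y**2 - 4*y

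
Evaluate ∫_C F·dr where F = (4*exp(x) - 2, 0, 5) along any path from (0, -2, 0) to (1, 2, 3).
9 + 4*E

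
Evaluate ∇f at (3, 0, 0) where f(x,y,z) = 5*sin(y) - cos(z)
(0, 5, 0)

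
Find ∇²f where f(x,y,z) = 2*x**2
4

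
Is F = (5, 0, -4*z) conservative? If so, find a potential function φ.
Yes, F is conservative. φ = 5*x - 2*z**2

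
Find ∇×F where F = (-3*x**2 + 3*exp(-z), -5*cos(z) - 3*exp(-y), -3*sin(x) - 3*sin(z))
(-5*sin(z), 3*cos(x) - 3*exp(-z), 0)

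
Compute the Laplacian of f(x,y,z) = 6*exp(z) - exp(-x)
6*exp(z) - exp(-x)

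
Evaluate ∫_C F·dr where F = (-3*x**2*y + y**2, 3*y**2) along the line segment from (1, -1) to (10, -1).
1008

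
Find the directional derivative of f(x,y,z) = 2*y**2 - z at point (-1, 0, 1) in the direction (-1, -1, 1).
-sqrt(3)/3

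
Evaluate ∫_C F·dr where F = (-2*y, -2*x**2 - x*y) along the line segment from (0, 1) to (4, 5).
-96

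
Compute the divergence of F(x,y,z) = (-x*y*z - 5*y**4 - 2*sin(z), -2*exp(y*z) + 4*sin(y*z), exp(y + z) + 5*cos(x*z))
-5*x*sin(x*z) - y*z - 2*z*exp(y*z) + 4*z*cos(y*z) + exp(y + z)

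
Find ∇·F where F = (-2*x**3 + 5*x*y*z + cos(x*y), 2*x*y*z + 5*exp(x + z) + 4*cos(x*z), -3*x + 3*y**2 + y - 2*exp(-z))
-6*x**2 + 2*x*z + 5*y*z - y*sin(x*y) + 2*exp(-z)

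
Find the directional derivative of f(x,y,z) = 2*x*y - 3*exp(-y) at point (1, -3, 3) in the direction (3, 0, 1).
-9*sqrt(10)/5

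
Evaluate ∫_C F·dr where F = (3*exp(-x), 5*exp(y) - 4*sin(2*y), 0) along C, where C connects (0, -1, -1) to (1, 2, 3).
-8*exp(-1) + 2*cos(4) - 2*cos(2) + 3 + 5*exp(2)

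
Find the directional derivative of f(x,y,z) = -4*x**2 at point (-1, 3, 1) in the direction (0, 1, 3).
0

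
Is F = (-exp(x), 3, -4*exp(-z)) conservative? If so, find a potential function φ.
Yes, F is conservative. φ = 3*y - exp(x) + 4*exp(-z)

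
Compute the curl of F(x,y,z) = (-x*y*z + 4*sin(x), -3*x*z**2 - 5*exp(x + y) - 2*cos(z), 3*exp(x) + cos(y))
(6*x*z - sin(y) - 2*sin(z), -x*y - 3*exp(x), x*z - 3*z**2 - 5*exp(x + y))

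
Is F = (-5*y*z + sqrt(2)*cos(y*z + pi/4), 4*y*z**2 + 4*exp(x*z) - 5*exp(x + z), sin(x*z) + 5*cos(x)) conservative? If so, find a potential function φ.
No, ∇×F = (-4*x*exp(x*z) - 8*y*z + 5*exp(x + z), -sqrt(2)*y*sin(y*z + pi/4) - 5*y - z*cos(x*z) + 5*sin(x), 4*z*exp(x*z) + sqrt(2)*z*sin(y*z + pi/4) + 5*z - 5*exp(x + z)) ≠ 0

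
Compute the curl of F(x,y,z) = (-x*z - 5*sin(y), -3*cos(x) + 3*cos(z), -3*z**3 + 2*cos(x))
(3*sin(z), -x + 2*sin(x), 3*sin(x) + 5*cos(y))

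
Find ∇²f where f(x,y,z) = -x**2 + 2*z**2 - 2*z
2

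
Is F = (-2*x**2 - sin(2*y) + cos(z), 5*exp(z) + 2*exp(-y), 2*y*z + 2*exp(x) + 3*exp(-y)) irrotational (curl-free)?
No, ∇×F = (2*z - 5*exp(z) - 3*exp(-y), -2*exp(x) - sin(z), 2*cos(2*y))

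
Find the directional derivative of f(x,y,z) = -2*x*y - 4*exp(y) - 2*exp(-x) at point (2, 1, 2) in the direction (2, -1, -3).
2*sqrt(14)*(1 + exp(3))*exp(-2)/7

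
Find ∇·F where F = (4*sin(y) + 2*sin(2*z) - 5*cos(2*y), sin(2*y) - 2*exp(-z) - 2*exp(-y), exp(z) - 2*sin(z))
exp(z) + 2*cos(2*y) - 2*cos(z) + 2*exp(-y)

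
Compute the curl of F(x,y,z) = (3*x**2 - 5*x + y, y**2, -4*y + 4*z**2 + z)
(-4, 0, -1)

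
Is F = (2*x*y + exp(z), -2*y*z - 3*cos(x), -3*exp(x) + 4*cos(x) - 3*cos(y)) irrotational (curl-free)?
No, ∇×F = (2*y + 3*sin(y), 3*exp(x) + exp(z) + 4*sin(x), -2*x + 3*sin(x))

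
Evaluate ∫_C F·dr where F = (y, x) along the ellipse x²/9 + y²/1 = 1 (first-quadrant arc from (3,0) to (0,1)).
0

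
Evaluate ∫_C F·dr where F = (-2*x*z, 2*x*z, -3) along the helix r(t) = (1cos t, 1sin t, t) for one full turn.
pi*(-7 + 2*pi)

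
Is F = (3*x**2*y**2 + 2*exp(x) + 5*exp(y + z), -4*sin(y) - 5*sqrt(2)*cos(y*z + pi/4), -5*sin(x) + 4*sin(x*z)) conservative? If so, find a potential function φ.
No, ∇×F = (-5*sqrt(2)*y*sin(y*z + pi/4), -4*z*cos(x*z) + 5*exp(y + z) + 5*cos(x), -6*x**2*y - 5*exp(y + z)) ≠ 0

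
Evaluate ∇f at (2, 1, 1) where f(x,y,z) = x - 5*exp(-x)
(5*exp(-2) + 1, 0, 0)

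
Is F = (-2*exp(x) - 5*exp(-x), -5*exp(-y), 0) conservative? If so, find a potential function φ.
Yes, F is conservative. φ = -2*exp(x) + 5*exp(-y) + 5*exp(-x)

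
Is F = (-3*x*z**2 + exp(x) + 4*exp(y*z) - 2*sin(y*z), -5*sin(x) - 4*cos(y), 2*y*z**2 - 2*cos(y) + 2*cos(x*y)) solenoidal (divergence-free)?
No, ∇·F = 4*y*z - 3*z**2 + exp(x) + 4*sin(y)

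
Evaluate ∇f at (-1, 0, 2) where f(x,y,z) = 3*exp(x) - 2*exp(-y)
(3*exp(-1), 2, 0)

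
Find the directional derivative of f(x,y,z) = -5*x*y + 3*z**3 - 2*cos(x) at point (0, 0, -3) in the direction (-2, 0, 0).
0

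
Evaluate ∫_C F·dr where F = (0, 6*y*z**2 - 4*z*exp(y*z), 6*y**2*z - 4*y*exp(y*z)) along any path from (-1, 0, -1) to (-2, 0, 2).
0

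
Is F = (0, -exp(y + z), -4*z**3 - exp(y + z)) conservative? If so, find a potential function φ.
Yes, F is conservative. φ = -z**4 - exp(y + z)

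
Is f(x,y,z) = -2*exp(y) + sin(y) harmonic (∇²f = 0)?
No, ∇²f = -2*exp(y) - sin(y)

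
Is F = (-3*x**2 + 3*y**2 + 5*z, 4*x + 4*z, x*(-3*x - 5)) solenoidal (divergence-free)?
No, ∇·F = -6*x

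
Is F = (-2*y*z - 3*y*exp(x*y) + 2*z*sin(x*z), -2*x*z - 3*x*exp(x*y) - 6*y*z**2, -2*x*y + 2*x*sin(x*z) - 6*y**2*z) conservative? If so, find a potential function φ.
Yes, F is conservative. φ = -2*x*y*z - 3*y**2*z**2 - 3*exp(x*y) - 2*cos(x*z)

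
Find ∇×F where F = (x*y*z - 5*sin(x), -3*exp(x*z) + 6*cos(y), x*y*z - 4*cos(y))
(x*z + 3*x*exp(x*z) + 4*sin(y), y*(x - z), z*(-x - 3*exp(x*z)))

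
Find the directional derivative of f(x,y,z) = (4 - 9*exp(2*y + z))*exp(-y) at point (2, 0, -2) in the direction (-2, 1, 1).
sqrt(6)*(-2*exp(2) - 9)*exp(-2)/3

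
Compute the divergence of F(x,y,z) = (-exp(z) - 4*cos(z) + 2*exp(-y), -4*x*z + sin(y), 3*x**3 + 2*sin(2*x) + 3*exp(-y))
cos(y)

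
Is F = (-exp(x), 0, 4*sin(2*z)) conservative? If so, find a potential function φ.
Yes, F is conservative. φ = -exp(x) - 2*cos(2*z)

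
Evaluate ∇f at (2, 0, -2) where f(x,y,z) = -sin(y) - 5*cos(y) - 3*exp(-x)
(3*exp(-2), -1, 0)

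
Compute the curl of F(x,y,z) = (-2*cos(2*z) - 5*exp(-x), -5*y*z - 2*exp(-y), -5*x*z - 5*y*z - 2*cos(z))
(5*y - 5*z, 5*z + 4*sin(2*z), 0)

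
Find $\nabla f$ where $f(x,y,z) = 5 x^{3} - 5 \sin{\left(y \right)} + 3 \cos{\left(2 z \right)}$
(15*x**2, -5*cos(y), -6*sin(2*z))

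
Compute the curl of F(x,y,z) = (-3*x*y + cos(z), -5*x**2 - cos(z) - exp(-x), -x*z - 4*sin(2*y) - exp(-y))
(-sin(z) - 8*cos(2*y) + exp(-y), z - sin(z), -7*x + exp(-x))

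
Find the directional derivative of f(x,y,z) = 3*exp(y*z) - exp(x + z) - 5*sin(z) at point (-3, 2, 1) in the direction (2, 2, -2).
sqrt(3)*(-exp(2) + 5*cos(1)/3)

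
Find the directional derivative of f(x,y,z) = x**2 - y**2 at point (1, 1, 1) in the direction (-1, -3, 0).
2*sqrt(10)/5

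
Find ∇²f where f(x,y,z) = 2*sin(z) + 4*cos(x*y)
-4*x**2*cos(x*y) - 4*y**2*cos(x*y) - 2*sin(z)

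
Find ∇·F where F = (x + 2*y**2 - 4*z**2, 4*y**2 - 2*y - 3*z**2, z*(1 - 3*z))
8*y - 6*z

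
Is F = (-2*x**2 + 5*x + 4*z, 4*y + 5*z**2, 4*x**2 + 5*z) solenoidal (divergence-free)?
No, ∇·F = 14 - 4*x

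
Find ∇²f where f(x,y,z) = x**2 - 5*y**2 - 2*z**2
-12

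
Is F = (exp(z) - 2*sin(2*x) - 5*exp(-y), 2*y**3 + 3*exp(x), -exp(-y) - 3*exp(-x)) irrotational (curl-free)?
No, ∇×F = (exp(-y), exp(z) - 3*exp(-x), 3*exp(x) - 5*exp(-y))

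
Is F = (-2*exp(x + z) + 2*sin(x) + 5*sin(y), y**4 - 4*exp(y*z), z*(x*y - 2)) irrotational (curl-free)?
No, ∇×F = (x*z + 4*y*exp(y*z), -y*z - 2*exp(x + z), -5*cos(y))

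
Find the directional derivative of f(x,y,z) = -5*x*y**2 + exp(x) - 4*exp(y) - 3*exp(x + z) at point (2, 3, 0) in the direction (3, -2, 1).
sqrt(14)*(-9*exp(2) - 15 + 8*exp(3))/14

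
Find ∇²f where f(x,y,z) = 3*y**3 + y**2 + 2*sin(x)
18*y - 2*sin(x) + 2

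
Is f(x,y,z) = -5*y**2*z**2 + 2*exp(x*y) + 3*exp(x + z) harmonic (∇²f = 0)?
No, ∇²f = 2*x**2*exp(x*y) + 2*y**2*exp(x*y) - 10*y**2 - 10*z**2 + 6*exp(x + z)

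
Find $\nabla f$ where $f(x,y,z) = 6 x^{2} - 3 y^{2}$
(12*x, -6*y, 0)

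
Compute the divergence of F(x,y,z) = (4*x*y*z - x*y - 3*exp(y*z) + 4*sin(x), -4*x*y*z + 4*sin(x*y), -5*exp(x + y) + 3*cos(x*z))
-4*x*z - 3*x*sin(x*z) + 4*x*cos(x*y) + 4*y*z - y + 4*cos(x)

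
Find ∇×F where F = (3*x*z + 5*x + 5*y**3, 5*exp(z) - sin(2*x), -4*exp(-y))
(-5*exp(z) + 4*exp(-y), 3*x, -15*y**2 - 2*cos(2*x))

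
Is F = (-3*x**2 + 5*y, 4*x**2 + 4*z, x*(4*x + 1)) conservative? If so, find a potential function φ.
No, ∇×F = (-4, -8*x - 1, 8*x - 5) ≠ 0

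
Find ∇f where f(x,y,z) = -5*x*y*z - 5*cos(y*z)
(-5*y*z, 5*z*(-x + sin(y*z)), 5*y*(-x + sin(y*z)))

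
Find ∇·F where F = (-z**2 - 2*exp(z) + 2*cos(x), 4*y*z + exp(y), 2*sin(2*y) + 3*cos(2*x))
4*z + exp(y) - 2*sin(x)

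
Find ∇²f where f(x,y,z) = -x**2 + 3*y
-2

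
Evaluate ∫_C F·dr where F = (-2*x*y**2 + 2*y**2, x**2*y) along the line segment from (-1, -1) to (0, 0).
11/12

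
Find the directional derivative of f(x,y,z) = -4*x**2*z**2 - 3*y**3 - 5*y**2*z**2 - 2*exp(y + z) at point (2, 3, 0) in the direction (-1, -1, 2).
sqrt(6)*(81 - 2*exp(3))/6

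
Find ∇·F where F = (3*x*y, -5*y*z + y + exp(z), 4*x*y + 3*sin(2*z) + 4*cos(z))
3*y - 5*z - 4*sin(z) + 6*cos(2*z) + 1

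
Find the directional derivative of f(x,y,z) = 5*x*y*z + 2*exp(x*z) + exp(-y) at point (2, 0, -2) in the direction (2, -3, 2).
63*sqrt(17)/17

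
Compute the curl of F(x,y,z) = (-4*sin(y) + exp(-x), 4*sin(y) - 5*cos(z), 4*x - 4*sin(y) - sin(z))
(-5*sin(z) - 4*cos(y), -4, 4*cos(y))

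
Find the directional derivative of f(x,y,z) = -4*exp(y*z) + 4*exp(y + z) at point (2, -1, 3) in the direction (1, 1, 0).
2*sqrt(2)*(-3 + exp(5))*exp(-3)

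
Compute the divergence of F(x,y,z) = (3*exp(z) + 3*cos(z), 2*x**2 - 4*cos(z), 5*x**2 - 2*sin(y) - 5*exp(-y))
0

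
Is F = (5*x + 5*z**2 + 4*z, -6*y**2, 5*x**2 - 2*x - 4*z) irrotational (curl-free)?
No, ∇×F = (0, -10*x + 10*z + 6, 0)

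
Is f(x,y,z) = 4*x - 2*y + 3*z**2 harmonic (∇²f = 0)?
No, ∇²f = 6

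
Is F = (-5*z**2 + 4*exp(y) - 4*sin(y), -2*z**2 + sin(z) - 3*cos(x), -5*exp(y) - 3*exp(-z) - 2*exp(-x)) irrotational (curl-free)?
No, ∇×F = (4*z - 5*exp(y) - cos(z), -10*z - 2*exp(-x), -4*exp(y) + 3*sin(x) + 4*cos(y))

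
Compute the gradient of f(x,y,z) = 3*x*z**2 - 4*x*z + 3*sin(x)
(3*z**2 - 4*z + 3*cos(x), 0, 2*x*(3*z - 2))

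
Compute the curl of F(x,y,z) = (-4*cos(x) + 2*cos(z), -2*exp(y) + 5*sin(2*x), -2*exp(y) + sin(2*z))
(-2*exp(y), -2*sin(z), 10*cos(2*x))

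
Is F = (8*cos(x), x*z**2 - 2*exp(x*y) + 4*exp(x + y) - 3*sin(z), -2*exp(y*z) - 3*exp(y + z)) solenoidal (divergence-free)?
No, ∇·F = -2*x*exp(x*y) - 2*y*exp(y*z) + 4*exp(x + y) - 3*exp(y + z) - 8*sin(x)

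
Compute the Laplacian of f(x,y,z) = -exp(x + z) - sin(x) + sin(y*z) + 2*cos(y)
-y**2*sin(y*z) - z**2*sin(y*z) - 2*exp(x + z) + sin(x) - 2*cos(y)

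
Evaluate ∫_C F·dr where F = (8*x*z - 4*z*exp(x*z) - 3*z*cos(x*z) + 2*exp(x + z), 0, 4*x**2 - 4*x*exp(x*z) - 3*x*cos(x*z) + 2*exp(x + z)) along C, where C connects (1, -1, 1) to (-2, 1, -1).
-6*exp(2) - 20 - 3*sin(2) + 2*exp(-3) + 3*sin(1) + 4*E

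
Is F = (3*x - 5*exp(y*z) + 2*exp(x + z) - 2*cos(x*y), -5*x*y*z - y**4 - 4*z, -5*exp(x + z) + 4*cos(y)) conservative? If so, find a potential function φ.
No, ∇×F = (5*x*y - 4*sin(y) + 4, -5*y*exp(y*z) + 7*exp(x + z), -2*x*sin(x*y) - 5*y*z + 5*z*exp(y*z)) ≠ 0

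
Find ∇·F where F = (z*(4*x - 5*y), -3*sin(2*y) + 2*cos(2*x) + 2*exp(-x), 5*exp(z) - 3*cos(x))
4*z + 5*exp(z) - 6*cos(2*y)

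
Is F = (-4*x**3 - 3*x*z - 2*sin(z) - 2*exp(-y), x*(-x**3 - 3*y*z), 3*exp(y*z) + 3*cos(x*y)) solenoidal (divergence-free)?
No, ∇·F = -12*x**2 - 3*x*z + 3*y*exp(y*z) - 3*z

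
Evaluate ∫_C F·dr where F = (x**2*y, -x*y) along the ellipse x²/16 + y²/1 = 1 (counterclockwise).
-16*pi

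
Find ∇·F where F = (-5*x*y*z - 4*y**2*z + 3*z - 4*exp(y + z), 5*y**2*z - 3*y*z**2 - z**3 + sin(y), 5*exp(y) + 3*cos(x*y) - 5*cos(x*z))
5*x*sin(x*z) + 5*y*z - 3*z**2 + cos(y)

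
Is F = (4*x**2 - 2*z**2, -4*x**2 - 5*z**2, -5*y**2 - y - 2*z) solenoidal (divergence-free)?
No, ∇·F = 8*x - 2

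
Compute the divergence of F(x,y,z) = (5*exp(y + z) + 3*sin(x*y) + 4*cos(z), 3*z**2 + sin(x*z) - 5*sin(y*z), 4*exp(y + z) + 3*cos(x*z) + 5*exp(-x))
-3*x*sin(x*z) + 3*y*cos(x*y) - 5*z*cos(y*z) + 4*exp(y + z)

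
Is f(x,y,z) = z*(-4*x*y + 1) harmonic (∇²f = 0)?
Yes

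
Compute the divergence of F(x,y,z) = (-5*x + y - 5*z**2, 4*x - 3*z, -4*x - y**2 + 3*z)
-2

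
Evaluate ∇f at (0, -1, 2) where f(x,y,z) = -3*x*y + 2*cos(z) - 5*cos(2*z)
(3, 0, 10*sin(4) - 2*sin(2))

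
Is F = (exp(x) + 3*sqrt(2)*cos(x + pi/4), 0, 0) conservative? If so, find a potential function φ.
Yes, F is conservative. φ = exp(x) + 3*sqrt(2)*sin(x + pi/4)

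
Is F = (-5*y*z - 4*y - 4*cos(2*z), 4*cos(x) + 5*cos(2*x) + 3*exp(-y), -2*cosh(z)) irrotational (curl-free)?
No, ∇×F = (0, -5*y + 8*sin(2*z), 5*z - 4*sin(x) - 10*sin(2*x) + 4)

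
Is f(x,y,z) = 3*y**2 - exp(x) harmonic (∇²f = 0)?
No, ∇²f = 6 - exp(x)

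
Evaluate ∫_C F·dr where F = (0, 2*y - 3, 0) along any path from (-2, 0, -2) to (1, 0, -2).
0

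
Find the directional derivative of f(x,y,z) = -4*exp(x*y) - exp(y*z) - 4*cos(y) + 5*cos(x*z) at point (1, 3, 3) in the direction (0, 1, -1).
sqrt(2)*(-4*exp(3) + 9*sin(3))/2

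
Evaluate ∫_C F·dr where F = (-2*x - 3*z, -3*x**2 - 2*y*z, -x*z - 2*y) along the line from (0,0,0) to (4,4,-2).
-44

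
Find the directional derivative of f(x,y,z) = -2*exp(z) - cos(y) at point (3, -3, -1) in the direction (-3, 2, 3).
-sqrt(22)*(E*sin(3) + 3)*exp(-1)/11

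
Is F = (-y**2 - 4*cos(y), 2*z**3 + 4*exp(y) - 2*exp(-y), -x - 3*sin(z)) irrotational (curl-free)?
No, ∇×F = (-6*z**2, 1, 2*y - 4*sin(y))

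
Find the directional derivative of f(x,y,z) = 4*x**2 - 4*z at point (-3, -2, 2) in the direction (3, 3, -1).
-68*sqrt(19)/19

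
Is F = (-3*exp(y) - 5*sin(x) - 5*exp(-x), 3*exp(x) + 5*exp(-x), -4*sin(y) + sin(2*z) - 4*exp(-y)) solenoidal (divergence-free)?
No, ∇·F = -5*cos(x) + 2*cos(2*z) + 5*exp(-x)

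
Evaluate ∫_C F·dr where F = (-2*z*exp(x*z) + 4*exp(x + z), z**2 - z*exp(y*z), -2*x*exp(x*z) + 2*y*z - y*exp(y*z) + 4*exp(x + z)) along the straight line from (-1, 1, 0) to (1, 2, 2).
-exp(4) - 2*exp(2) - 4*exp(-1) + 11 + 4*exp(3)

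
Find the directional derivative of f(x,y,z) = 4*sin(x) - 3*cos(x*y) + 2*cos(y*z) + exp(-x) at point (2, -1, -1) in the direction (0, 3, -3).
-3*sqrt(2)*sin(2)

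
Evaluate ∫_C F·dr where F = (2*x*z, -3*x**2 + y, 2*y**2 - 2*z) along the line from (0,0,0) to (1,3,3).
25/2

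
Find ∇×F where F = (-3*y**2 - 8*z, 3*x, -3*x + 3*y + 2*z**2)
(3, -5, 6*y + 3)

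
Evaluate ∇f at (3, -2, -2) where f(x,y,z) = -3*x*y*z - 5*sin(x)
(-12 - 5*cos(3), 18, 18)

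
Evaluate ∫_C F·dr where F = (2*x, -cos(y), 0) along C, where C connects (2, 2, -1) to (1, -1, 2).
-3 + sin(1) + sin(2)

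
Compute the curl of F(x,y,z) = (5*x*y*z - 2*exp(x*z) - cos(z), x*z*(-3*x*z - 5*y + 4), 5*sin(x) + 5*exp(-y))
((x*(6*x*z + 5*y - 4)*exp(y) - 5)*exp(-y), 5*x*y - 2*x*exp(x*z) + sin(z) - 5*cos(x), z*(-6*x*z - 5*x - 5*y + 4))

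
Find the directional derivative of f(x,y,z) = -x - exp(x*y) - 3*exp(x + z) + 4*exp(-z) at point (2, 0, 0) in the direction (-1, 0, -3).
sqrt(10)*(13 + 12*exp(2))/10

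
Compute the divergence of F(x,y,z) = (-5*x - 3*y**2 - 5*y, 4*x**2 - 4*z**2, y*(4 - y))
-5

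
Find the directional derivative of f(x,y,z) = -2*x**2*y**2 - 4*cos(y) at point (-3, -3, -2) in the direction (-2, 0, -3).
-216*sqrt(13)/13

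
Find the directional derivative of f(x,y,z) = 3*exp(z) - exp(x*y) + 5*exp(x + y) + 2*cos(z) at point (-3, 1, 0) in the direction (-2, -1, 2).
-5*exp(-2) - exp(-3)/3 + 2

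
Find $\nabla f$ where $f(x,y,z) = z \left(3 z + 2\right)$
(0, 0, 6*z + 2)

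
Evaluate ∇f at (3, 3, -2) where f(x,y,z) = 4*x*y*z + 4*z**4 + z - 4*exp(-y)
(-24, -24 + 4*exp(-3), -91)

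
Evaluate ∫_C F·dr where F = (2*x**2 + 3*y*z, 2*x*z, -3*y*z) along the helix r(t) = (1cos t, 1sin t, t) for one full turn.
pi*(6 - pi)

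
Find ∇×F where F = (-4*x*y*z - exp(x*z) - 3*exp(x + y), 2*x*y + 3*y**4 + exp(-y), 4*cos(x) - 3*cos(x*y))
(3*x*sin(x*y), -4*x*y - x*exp(x*z) - 3*y*sin(x*y) + 4*sin(x), 4*x*z + 2*y + 3*exp(x + y))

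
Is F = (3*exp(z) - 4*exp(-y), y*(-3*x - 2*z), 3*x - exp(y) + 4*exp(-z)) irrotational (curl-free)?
No, ∇×F = (2*y - exp(y), 3*exp(z) - 3, -3*y - 4*exp(-y))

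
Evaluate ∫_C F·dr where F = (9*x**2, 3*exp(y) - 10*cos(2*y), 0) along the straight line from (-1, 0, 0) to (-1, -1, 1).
-3 + 3*exp(-1) + 5*sin(2)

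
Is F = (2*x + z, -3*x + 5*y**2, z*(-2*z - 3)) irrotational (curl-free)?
No, ∇×F = (0, 1, -3)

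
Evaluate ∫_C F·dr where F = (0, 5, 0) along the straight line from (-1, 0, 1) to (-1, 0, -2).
0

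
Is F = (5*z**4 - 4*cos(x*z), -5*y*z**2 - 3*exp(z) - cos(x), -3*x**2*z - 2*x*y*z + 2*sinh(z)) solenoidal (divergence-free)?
No, ∇·F = -3*x**2 - 2*x*y - 5*z**2 + 4*z*sin(x*z) + 2*cosh(z)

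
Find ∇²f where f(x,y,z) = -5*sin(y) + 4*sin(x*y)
-4*x**2*sin(x*y) - 4*y**2*sin(x*y) + 5*sin(y)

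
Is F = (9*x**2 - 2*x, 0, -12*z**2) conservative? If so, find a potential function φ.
Yes, F is conservative. φ = 3*x**3 - x**2 - 4*z**3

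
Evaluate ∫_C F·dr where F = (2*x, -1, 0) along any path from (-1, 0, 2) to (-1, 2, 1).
-2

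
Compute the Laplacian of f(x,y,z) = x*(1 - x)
-2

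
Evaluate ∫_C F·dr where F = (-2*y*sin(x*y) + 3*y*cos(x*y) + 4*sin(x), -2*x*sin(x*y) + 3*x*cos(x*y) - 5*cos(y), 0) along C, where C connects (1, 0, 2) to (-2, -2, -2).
3*sin(4) - 2 + 2*cos(4) - 4*cos(2) + 4*cos(1) + 5*sin(2)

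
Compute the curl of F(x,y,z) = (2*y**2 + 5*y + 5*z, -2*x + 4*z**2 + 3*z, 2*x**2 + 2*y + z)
(-8*z - 1, 5 - 4*x, -4*y - 7)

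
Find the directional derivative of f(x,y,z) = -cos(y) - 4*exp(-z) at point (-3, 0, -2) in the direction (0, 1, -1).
-2*sqrt(2)*exp(2)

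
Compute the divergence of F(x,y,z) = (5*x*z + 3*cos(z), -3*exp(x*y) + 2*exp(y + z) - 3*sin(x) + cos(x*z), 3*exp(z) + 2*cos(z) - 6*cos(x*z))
-3*x*exp(x*y) + 6*x*sin(x*z) + 5*z + 3*exp(z) + 2*exp(y + z) - 2*sin(z)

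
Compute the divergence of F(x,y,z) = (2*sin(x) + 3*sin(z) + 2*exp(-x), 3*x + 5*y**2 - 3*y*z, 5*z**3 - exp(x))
10*y + 15*z**2 - 3*z + 2*cos(x) - 2*exp(-x)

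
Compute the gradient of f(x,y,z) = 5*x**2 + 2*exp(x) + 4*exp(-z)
(10*x + 2*exp(x), 0, -4*exp(-z))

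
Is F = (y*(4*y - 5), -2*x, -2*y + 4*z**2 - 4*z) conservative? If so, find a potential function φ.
No, ∇×F = (-2, 0, 3 - 8*y) ≠ 0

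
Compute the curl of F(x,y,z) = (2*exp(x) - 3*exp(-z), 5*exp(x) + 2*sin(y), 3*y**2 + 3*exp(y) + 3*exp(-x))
(6*y + 3*exp(y), 3*exp(-z) + 3*exp(-x), 5*exp(x))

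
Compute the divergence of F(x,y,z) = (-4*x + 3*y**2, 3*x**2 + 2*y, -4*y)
-2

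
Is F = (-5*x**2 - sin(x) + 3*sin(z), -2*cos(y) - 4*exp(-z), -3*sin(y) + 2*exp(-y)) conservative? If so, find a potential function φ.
No, ∇×F = (-3*cos(y) - 4*exp(-z) - 2*exp(-y), 3*cos(z), 0) ≠ 0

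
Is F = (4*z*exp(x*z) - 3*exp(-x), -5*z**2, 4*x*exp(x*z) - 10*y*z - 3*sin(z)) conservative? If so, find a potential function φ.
Yes, F is conservative. φ = -5*y*z**2 + 4*exp(x*z) + 3*cos(z) + 3*exp(-x)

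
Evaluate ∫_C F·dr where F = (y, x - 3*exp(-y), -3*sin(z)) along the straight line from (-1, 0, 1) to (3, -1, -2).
-6 - 3*cos(1) + 3*cos(2) + 3*E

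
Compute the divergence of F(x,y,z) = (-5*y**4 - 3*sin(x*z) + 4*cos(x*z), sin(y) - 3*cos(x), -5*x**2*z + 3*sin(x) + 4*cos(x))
-5*x**2 - 4*z*sin(x*z) - 3*z*cos(x*z) + cos(y)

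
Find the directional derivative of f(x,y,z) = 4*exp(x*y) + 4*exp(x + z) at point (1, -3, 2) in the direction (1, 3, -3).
-8*sqrt(19)*exp(3)/19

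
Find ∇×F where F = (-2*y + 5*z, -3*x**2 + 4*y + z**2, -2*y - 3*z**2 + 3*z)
(-2*z - 2, 5, 2 - 6*x)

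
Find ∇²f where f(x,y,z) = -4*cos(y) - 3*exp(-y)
4*cos(y) - 3*exp(-y)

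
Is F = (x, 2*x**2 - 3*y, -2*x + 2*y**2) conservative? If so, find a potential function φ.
No, ∇×F = (4*y, 2, 4*x) ≠ 0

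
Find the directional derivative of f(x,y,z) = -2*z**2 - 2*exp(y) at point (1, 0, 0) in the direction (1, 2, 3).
-2*sqrt(14)/7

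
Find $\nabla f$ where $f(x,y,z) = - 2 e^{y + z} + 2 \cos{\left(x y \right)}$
(-2*y*sin(x*y), -2*x*sin(x*y) - 2*exp(y + z), -2*exp(y + z))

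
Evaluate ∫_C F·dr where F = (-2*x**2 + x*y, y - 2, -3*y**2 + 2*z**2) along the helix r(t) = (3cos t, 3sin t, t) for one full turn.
pi*(-81 + 16*pi**2)/3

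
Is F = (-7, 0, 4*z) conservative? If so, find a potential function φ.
Yes, F is conservative. φ = -7*x + 2*z**2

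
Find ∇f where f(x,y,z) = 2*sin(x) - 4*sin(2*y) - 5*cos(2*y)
(2*cos(x), 10*sin(2*y) - 8*cos(2*y), 0)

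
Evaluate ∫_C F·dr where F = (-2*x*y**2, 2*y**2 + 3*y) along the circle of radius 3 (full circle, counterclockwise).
0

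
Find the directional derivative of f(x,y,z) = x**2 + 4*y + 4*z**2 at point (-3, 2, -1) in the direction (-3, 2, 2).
10*sqrt(17)/17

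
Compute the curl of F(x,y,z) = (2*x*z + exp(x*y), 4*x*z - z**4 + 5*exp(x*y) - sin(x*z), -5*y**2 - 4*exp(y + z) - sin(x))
(x*cos(x*z) - 4*x - 10*y + 4*z**3 - 4*exp(y + z), 2*x + cos(x), -x*exp(x*y) + 5*y*exp(x*y) - z*cos(x*z) + 4*z)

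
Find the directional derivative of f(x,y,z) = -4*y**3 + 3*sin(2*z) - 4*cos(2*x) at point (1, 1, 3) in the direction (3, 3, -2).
6*sqrt(22)*(-3 - cos(6) + 2*sin(2))/11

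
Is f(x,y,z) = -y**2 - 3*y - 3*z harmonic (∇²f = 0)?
No, ∇²f = -2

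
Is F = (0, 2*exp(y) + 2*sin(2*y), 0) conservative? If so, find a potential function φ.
Yes, F is conservative. φ = 2*exp(y) - cos(2*y)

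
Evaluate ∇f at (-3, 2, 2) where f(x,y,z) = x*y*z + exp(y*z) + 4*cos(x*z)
(8*sin(6) + 4, -6 + 2*exp(4), -6 - 12*sin(6) + 2*exp(4))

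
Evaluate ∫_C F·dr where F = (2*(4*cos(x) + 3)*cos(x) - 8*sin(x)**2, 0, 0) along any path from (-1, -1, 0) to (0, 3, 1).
2*(4*cos(1) + 3)*sin(1)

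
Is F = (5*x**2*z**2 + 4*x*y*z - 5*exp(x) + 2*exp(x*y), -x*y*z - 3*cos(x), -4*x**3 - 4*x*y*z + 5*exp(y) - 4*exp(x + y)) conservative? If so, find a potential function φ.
No, ∇×F = (x*y - 4*x*z + 5*exp(y) - 4*exp(x + y), 10*x**2*z + 12*x**2 + 4*x*y + 4*y*z + 4*exp(x + y), -4*x*z - 2*x*exp(x*y) - y*z + 3*sin(x)) ≠ 0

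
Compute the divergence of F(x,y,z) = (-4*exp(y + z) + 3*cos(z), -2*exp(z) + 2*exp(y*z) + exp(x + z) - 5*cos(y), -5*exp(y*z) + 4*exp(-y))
-5*y*exp(y*z) + 2*z*exp(y*z) + 5*sin(y)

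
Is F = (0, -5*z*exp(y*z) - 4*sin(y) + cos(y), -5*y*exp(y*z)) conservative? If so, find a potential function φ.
Yes, F is conservative. φ = -5*exp(y*z) + sin(y) + 4*cos(y)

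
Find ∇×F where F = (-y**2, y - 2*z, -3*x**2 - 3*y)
(-1, 6*x, 2*y)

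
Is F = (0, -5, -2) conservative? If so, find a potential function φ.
Yes, F is conservative. φ = -5*y - 2*z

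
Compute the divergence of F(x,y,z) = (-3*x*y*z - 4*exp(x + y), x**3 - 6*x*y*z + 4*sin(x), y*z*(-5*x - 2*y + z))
-6*x*z - 2*y*z - y*(5*x + 2*y - z) - 4*exp(x + y)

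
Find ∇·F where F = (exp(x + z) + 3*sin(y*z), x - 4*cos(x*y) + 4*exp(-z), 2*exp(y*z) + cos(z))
4*x*sin(x*y) + 2*y*exp(y*z) + exp(x + z) - sin(z)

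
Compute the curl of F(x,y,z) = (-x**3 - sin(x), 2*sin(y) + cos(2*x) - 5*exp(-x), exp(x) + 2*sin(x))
(0, -exp(x) - 2*cos(x), -2*sin(2*x) + 5*exp(-x))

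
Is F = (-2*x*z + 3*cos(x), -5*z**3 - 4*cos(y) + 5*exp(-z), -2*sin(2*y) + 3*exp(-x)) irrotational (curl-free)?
No, ∇×F = (15*z**2 - 4*cos(2*y) + 5*exp(-z), -2*x + 3*exp(-x), 0)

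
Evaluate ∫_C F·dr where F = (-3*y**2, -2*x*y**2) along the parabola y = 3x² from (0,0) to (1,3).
-729/35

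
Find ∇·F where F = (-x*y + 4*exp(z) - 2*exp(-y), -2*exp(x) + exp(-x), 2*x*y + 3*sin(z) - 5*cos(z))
-y + 5*sin(z) + 3*cos(z)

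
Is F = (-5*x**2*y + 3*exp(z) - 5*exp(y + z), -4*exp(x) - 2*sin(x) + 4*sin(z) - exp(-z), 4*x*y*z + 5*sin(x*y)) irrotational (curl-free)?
No, ∇×F = (4*x*z + 5*x*cos(x*y) - 4*cos(z) - exp(-z), -4*y*z - 5*y*cos(x*y) + 3*exp(z) - 5*exp(y + z), 5*x**2 - 4*exp(x) + 5*exp(y + z) - 2*cos(x))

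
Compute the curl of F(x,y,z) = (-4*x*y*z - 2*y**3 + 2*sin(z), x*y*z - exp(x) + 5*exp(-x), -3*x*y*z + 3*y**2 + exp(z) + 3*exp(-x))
(-x*y - 3*x*z + 6*y, -4*x*y + 3*y*z + 2*cos(z) + 3*exp(-x), 4*x*z + 6*y**2 + y*z - exp(x) - 5*exp(-x))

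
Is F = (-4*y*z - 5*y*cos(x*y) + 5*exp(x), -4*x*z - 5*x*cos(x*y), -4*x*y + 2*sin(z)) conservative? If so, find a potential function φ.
Yes, F is conservative. φ = -4*x*y*z + 5*exp(x) - 5*sin(x*y) - 2*cos(z)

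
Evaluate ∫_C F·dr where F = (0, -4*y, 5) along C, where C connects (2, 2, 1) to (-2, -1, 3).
16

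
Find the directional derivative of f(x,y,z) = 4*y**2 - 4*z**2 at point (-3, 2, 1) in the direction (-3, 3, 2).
16*sqrt(22)/11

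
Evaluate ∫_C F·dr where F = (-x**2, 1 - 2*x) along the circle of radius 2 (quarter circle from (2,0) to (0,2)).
14/3 - 2*pi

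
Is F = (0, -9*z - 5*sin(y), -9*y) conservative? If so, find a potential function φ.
Yes, F is conservative. φ = -9*y*z + 5*cos(y)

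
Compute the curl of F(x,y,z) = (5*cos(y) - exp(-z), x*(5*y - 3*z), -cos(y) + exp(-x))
(3*x + sin(y), exp(-z) + exp(-x), 5*y - 3*z + 5*sin(y))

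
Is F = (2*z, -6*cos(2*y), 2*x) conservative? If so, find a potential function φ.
Yes, F is conservative. φ = 2*x*z - 3*sin(2*y)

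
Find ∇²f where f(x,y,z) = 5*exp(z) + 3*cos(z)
5*exp(z) - 3*cos(z)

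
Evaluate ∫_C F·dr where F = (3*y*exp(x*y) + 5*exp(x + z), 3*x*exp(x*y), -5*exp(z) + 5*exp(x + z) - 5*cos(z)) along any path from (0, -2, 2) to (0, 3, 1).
-5*sin(1) + 5*sin(2)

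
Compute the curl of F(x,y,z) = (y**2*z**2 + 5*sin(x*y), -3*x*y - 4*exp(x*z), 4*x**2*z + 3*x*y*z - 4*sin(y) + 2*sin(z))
(3*x*z + 4*x*exp(x*z) - 4*cos(y), z*(-8*x + 2*y**2 - 3*y), -5*x*cos(x*y) - 2*y*z**2 - 3*y - 4*z*exp(x*z))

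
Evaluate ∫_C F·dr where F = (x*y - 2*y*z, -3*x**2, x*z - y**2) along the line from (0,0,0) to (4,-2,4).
176/3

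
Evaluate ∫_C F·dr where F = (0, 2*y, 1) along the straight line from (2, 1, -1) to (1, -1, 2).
3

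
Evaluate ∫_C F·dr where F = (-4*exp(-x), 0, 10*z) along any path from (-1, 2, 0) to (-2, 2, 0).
4*E*(-1 + E)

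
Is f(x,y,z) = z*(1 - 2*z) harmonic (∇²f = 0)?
No, ∇²f = -4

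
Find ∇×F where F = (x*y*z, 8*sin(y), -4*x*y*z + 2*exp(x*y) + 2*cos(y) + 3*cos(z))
(-4*x*z + 2*x*exp(x*y) - 2*sin(y), y*(x + 4*z - 2*exp(x*y)), -x*z)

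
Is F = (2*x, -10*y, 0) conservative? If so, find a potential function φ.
Yes, F is conservative. φ = x**2 - 5*y**2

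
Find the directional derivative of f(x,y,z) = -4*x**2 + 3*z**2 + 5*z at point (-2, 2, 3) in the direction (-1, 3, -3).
-85*sqrt(19)/19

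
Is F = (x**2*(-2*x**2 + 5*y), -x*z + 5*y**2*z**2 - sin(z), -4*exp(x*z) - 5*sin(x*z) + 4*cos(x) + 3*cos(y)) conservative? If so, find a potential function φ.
No, ∇×F = (x - 10*y**2*z - 3*sin(y) + cos(z), 4*z*exp(x*z) + 5*z*cos(x*z) + 4*sin(x), -5*x**2 - z) ≠ 0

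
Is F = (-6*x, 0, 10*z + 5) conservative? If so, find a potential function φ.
Yes, F is conservative. φ = -3*x**2 + 5*z**2 + 5*z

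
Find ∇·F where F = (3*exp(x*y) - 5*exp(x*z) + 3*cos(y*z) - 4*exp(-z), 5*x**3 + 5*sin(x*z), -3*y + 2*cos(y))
3*y*exp(x*y) - 5*z*exp(x*z)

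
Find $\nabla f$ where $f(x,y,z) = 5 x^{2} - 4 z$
(10*x, 0, -4)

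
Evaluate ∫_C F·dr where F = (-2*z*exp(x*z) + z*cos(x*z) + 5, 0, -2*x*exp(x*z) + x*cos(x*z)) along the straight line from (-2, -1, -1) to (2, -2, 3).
-2*exp(6) - sin(2) + sin(6) + 2*exp(2) + 20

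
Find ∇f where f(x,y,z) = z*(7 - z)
(0, 0, 7 - 2*z)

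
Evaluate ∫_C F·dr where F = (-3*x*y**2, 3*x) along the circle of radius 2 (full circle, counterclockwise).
12*pi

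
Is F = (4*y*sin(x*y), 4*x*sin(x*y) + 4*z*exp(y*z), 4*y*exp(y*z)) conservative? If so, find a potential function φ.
Yes, F is conservative. φ = 4*exp(y*z) - 4*cos(x*y)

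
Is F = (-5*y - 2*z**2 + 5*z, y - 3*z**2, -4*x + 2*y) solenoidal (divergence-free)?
No, ∇·F = 1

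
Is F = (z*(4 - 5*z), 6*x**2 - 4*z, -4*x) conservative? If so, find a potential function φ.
No, ∇×F = (4, 8 - 10*z, 12*x) ≠ 0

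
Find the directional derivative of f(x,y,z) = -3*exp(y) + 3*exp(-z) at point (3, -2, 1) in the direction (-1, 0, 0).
0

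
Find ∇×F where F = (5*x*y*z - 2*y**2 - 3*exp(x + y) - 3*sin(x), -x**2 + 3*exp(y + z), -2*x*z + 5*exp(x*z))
(-3*exp(y + z), 5*x*y - 5*z*exp(x*z) + 2*z, -5*x*z - 2*x + 4*y + 3*exp(x + y))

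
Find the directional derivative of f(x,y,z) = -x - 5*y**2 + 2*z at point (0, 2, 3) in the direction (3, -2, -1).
5*sqrt(14)/2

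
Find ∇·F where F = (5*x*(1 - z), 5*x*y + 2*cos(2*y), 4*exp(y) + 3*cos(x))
5*x - 5*z - 4*sin(2*y) + 5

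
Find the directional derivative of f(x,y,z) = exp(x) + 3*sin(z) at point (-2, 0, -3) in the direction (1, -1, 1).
sqrt(3)*(exp(2)*cos(3) + 1/3)*exp(-2)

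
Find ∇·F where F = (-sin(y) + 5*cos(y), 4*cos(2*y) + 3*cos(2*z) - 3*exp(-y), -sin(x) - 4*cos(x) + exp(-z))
-8*sin(2*y) - exp(-z) + 3*exp(-y)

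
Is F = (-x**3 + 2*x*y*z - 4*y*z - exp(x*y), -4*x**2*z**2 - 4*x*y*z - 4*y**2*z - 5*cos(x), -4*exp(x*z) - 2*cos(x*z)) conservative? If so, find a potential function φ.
No, ∇×F = (8*x**2*z + 4*x*y + 4*y**2, 2*x*y - 4*y + 4*z*exp(x*z) - 2*z*sin(x*z), -8*x*z**2 - 2*x*z + x*exp(x*y) - 4*y*z + 4*z + 5*sin(x)) ≠ 0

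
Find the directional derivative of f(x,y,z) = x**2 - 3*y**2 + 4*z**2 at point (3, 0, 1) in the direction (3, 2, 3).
21*sqrt(22)/11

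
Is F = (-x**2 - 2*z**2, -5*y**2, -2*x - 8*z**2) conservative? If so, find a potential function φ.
No, ∇×F = (0, 2 - 4*z, 0) ≠ 0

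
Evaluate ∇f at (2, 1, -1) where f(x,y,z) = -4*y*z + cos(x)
(-sin(2), 4, -4)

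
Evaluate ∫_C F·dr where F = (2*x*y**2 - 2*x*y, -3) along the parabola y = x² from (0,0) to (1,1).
-19/6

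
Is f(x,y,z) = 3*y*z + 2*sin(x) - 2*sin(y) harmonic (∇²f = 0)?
No, ∇²f = -2*sin(x) + 2*sin(y)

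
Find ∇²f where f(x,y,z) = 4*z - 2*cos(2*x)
8*cos(2*x)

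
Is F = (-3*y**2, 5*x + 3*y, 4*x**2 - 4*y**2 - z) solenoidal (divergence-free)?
No, ∇·F = 2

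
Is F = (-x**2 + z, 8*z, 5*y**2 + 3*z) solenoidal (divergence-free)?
No, ∇·F = 3 - 2*x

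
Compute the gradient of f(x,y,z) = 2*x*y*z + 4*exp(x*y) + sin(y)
(2*y*(z + 2*exp(x*y)), 2*x*z + 4*x*exp(x*y) + cos(y), 2*x*y)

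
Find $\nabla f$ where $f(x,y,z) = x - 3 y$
(1, -3, 0)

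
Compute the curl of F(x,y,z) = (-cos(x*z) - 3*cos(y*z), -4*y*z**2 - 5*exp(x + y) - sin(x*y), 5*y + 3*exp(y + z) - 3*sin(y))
(8*y*z + 3*exp(y + z) - 3*cos(y) + 5, x*sin(x*z) + 3*y*sin(y*z), -y*cos(x*y) - 3*z*sin(y*z) - 5*exp(x + y))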